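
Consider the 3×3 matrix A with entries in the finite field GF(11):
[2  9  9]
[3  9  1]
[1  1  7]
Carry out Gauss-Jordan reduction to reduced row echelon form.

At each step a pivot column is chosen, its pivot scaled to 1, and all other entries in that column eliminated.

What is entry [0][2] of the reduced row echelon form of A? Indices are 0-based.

step 1: normalize row 0 (÷2) = (1, 10, 10)
  row 1: subtract 3×row0 = (0, 1, 4)
  row 2: subtract 1×row0 = (0, 2, 8)
step 2: normalize row 1 (÷1) = (0, 1, 4)
  row 0: subtract 10×row1 = (1, 0, 3)
  row 2: subtract 2×row1 = (0, 0, 0)
skip col 2 (zero from row 2)

M[0][2] = 3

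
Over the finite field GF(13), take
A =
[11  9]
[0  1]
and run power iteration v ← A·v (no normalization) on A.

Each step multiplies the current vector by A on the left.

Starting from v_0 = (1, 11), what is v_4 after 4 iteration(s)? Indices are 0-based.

v_0 = (1, 11).
v_1 = A·v_0 = (6, 11).
v_2 = A·v_1 = (9, 11).
v_3 = A·v_2 = (3, 11).
v_4 = A·v_3 = (2, 11).

v_4 = (2, 11)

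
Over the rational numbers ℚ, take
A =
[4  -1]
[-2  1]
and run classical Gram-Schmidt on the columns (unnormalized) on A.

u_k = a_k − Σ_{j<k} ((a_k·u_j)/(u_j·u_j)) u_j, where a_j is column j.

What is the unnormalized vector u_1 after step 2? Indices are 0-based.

u_1 = (1/5, 2/5)

Step 1: u_0 = a_0 = (4, -2).
Step 2: u_1 = a_1 − (-3/10)·u_0 = (1/5, 2/5).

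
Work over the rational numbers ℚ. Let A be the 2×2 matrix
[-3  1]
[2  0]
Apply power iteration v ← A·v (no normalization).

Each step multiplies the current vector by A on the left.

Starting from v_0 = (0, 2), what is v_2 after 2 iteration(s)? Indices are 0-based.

v_0 = (0, 2).
v_1 = A·v_0 = (2, 0).
v_2 = A·v_1 = (-6, 4).

v_2 = (-6, 4)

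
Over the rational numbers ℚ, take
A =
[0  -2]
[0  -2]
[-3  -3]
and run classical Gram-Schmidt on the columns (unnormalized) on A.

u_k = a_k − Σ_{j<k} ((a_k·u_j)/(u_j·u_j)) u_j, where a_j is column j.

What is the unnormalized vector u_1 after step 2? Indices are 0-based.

Step 1: u_0 = a_0 = (0, 0, -3).
Step 2: u_1 = a_1 − (1)·u_0 = (-2, -2, 0).

u_1 = (-2, -2, 0)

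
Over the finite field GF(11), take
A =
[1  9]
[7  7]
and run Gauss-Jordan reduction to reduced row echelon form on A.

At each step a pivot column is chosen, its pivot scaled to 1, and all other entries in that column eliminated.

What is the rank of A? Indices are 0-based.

rank = 2

step 1: normalize row 0 (÷1) = (1, 9)
  row 1: subtract 7×row0 = (0, 10)
step 2: normalize row 1 (÷10) = (0, 1)
  row 0: subtract 9×row1 = (1, 0)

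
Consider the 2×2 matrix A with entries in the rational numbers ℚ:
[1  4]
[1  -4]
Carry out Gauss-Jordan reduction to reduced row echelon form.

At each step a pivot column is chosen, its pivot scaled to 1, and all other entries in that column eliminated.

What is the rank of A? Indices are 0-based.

rank = 2

pivot(0,0)=1: scale R0 → (1, 4)
  clear (1,0): R1 −= (1)R0 → (0, -8)
pivot(1,1)=-8: scale R1 → (0, 1)
  clear (0,1): R0 −= (4)R1 → (1, 0)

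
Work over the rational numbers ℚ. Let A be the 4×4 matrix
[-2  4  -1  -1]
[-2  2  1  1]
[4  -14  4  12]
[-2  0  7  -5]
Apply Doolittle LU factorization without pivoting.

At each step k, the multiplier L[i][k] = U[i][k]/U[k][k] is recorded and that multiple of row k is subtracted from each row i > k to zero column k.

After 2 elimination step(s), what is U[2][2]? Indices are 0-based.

U[2][2] = -4

Step 1: pivot at (0,0) is -2.
  row1 ← row1 − (1)·row0  ⇒  L[1][0]=1, U row1=(0, -2, 2, 2)
  row2 ← row2 − (-2)·row0  ⇒  L[2][0]=-2, U row2=(0, -6, 2, 10)
  row3 ← row3 − (1)·row0  ⇒  L[3][0]=1, U row3=(0, -4, 8, -4)
Step 2: pivot at (1,1) is -2.
  row2 ← row2 − (3)·row1  ⇒  L[2][1]=3, U row2=(0, 0, -4, 4)
  row3 ← row3 − (2)·row1  ⇒  L[3][1]=2, U row3=(0, 0, 4, -8)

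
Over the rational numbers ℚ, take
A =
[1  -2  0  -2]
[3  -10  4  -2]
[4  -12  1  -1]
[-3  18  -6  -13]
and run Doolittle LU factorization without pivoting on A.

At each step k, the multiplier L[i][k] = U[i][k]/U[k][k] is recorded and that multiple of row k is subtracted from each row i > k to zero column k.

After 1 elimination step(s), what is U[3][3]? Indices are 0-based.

Step 1: pivot at (0,0) is 1.
  row1 ← row1 − (3)·row0  ⇒  L[1][0]=3, U row1=(0, -4, 4, 4)
  row2 ← row2 − (4)·row0  ⇒  L[2][0]=4, U row2=(0, -4, 1, 7)
  row3 ← row3 − (-3)·row0  ⇒  L[3][0]=-3, U row3=(0, 12, -6, -19)

U[3][3] = -19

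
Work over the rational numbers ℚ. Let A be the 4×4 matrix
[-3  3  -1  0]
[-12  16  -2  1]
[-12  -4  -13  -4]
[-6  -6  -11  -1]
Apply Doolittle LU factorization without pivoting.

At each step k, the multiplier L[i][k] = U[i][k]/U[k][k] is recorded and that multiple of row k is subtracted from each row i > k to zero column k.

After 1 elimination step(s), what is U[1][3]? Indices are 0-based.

[col 0] pivot -3
  R1 -= 4*R0 → (0, 4, 2, 1)  (L[1][0] := 4)
  R2 -= 4*R0 → (0, -16, -9, -4)  (L[2][0] := 4)
  R3 -= 2*R0 → (0, -12, -9, -1)  (L[3][0] := 2)

U[1][3] = 1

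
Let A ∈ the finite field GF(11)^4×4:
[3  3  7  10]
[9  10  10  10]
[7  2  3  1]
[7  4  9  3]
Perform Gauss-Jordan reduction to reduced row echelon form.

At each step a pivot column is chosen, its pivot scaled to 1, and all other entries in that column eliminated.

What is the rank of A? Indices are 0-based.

[1] R0 /= 3  ⇒  (1, 1, 6, 7)
     R1 -= 9·R0  ⇒  (0, 1, 0, 2)
     R2 -= 7·R0  ⇒  (0, 6, 5, 7)
     R3 -= 7·R0  ⇒  (0, 8, 0, 9)
[2] R1 /= 1  ⇒  (0, 1, 0, 2)
     R0 -= 1·R1  ⇒  (1, 0, 6, 5)
     R2 -= 6·R1  ⇒  (0, 0, 5, 6)
     R3 -= 8·R1  ⇒  (0, 0, 0, 4)
[3] R2 /= 5  ⇒  (0, 0, 1, 10)
     R0 -= 6·R2  ⇒  (1, 0, 0, 0)
[4] R3 /= 4  ⇒  (0, 0, 0, 1)
     R1 -= 2·R3  ⇒  (0, 1, 0, 0)
     R2 -= 10·R3  ⇒  (0, 0, 1, 0)

rank = 4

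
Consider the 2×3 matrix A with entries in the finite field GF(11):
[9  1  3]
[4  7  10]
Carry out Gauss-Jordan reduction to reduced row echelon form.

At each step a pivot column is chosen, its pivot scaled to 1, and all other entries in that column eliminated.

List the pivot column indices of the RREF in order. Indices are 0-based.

pivot columns: 0, 1

step 1: normalize row 0 (÷9) = (1, 5, 4)
  row 1: subtract 4×row0 = (0, 9, 5)
step 2: normalize row 1 (÷9) = (0, 1, 3)
  row 0: subtract 5×row1 = (1, 0, 0)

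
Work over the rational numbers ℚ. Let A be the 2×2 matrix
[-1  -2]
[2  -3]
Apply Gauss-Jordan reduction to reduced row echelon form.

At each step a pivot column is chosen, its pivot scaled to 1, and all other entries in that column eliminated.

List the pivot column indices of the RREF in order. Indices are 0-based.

pivot columns: 0, 1

pivot(0,0)=-1: scale R0 → (1, 2)
  clear (1,0): R1 −= (2)R0 → (0, -7)
pivot(1,1)=-7: scale R1 → (0, 1)
  clear (0,1): R0 −= (2)R1 → (1, 0)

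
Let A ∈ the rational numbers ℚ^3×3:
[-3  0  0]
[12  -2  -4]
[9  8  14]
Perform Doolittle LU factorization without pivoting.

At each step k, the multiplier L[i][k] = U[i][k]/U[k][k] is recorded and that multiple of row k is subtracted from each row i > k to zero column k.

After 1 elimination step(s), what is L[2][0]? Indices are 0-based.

L[2][0] = -3

k=0: U[0][0]=-3
  eliminate (1,0): mult=-4, new row 1: (0, -2, -4); set L[1][0]=-4
  eliminate (2,0): mult=-3, new row 2: (0, 8, 14); set L[2][0]=-3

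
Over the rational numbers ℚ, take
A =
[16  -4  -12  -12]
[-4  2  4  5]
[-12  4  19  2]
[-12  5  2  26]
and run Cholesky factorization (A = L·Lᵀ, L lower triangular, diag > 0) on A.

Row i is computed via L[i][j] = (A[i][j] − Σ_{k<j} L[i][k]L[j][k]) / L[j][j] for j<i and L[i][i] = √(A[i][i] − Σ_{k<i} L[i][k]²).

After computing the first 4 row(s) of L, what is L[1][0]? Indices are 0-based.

L[1][0] = -1

Step 1: L[0][0] = √(16) = 4.
  L[1][0] = (-4) / L[0][0] = -1.
Step 2: L[1][1] = √(1) = 1.
  L[2][0] = (-12) / L[0][0] = -3.
  L[2][1] = (1) / L[1][1] = 1.
Step 3: L[2][2] = √(9) = 3.
  L[3][0] = (-12) / L[0][0] = -3.
  L[3][1] = (2) / L[1][1] = 2.
  L[3][2] = (-9) / L[2][2] = -3.
Step 4: L[3][3] = √(4) = 2.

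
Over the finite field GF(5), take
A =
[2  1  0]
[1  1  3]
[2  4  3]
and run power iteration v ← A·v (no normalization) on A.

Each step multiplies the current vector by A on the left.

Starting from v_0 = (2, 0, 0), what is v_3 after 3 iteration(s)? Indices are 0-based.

v_0 = (2, 0, 0).
v_1 = A·v_0 = (4, 2, 4).
v_2 = A·v_1 = (0, 3, 3).
v_3 = A·v_2 = (3, 2, 1).

v_3 = (3, 2, 1)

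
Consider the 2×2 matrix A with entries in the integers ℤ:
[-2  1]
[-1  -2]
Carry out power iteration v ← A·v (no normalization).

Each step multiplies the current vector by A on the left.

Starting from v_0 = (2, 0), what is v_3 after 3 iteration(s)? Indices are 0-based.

v_3 = (-4, -22)

v_0 = (2, 0).
v_1 = A·v_0 = (-4, -2).
v_2 = A·v_1 = (6, 8).
v_3 = A·v_2 = (-4, -22).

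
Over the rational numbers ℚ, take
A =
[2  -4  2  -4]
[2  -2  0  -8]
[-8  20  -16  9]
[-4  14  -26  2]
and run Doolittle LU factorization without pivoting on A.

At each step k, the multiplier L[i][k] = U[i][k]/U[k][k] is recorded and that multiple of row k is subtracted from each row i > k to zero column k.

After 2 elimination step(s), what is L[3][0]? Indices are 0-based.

L[3][0] = -2

k=0: U[0][0]=2
  eliminate (1,0): mult=1, new row 1: (0, 2, -2, -4); set L[1][0]=1
  eliminate (2,0): mult=-4, new row 2: (0, 4, -8, -7); set L[2][0]=-4
  eliminate (3,0): mult=-2, new row 3: (0, 6, -22, -6); set L[3][0]=-2
k=1: U[1][1]=2
  eliminate (2,1): mult=2, new row 2: (0, 0, -4, 1); set L[2][1]=2
  eliminate (3,1): mult=3, new row 3: (0, 0, -16, 6); set L[3][1]=3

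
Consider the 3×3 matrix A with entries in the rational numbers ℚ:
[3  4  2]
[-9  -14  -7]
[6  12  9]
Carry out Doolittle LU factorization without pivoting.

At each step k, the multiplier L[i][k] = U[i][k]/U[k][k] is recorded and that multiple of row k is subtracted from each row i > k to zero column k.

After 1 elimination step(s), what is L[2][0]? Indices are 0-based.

L[2][0] = 2

k=0: U[0][0]=3
  eliminate (1,0): mult=-3, new row 1: (0, -2, -1); set L[1][0]=-3
  eliminate (2,0): mult=2, new row 2: (0, 4, 5); set L[2][0]=2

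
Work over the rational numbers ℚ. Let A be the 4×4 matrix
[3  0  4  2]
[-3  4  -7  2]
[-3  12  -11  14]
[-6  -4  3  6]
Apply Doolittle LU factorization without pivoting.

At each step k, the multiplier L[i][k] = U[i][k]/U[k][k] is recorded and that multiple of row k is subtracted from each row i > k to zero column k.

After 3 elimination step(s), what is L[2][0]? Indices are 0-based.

L[2][0] = -1

k=0: U[0][0]=3
  eliminate (1,0): mult=-1, new row 1: (0, 4, -3, 4); set L[1][0]=-1
  eliminate (2,0): mult=-1, new row 2: (0, 12, -7, 16); set L[2][0]=-1
  eliminate (3,0): mult=-2, new row 3: (0, -4, 11, 10); set L[3][0]=-2
k=1: U[1][1]=4
  eliminate (2,1): mult=3, new row 2: (0, 0, 2, 4); set L[2][1]=3
  eliminate (3,1): mult=-1, new row 3: (0, 0, 8, 14); set L[3][1]=-1
k=2: U[2][2]=2
  eliminate (3,2): mult=4, new row 3: (0, 0, 0, -2); set L[3][2]=4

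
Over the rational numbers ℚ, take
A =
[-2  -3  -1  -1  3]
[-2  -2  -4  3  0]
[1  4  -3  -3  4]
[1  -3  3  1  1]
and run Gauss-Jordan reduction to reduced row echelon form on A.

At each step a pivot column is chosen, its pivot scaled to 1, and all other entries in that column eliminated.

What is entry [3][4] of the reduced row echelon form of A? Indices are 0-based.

pivot(0,0)=-2: scale R0 → (1, 3/2, 1/2, 1/2, -3/2)
  clear (1,0): R1 −= (-2)R0 → (0, 1, -3, 4, -3)
  clear (2,0): R2 −= (1)R0 → (0, 5/2, -7/2, -7/2, 11/2)
  clear (3,0): R3 −= (1)R0 → (0, -9/2, 5/2, 1/2, 5/2)
pivot(1,1)=1: scale R1 → (0, 1, -3, 4, -3)
  clear (0,1): R0 −= (3/2)R1 → (1, 0, 5, -11/2, 3)
  clear (2,1): R2 −= (5/2)R1 → (0, 0, 4, -27/2, 13)
  clear (3,1): R3 −= (-9/2)R1 → (0, 0, -11, 37/2, -11)
pivot(2,2)=4: scale R2 → (0, 0, 1, -27/8, 13/4)
  clear (0,2): R0 −= (5)R2 → (1, 0, 0, 91/8, -53/4)
  clear (1,2): R1 −= (-3)R2 → (0, 1, 0, -49/8, 27/4)
  clear (3,2): R3 −= (-11)R2 → (0, 0, 0, -149/8, 99/4)
pivot(3,3)=-149/8: scale R3 → (0, 0, 0, 1, -198/149)
  clear (0,3): R0 −= (91/8)R3 → (1, 0, 0, 0, 278/149)
  clear (1,3): R1 −= (-49/8)R3 → (0, 1, 0, 0, -207/149)
  clear (2,3): R2 −= (-27/8)R3 → (0, 0, 1, 0, -184/149)

M[3][4] = -198/149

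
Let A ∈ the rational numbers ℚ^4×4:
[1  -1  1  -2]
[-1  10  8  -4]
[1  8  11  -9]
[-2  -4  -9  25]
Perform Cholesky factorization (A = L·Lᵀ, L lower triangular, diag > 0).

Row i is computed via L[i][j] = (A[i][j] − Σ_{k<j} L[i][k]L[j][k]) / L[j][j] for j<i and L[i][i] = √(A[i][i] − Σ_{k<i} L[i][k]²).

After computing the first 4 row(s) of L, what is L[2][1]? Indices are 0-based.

Step 1: L[0][0] = √(1) = 1.
  L[1][0] = (-1) / L[0][0] = -1.
Step 2: L[1][1] = √(9) = 3.
  L[2][0] = (1) / L[0][0] = 1.
  L[2][1] = (9) / L[1][1] = 3.
Step 3: L[2][2] = √(1) = 1.
  L[3][0] = (-2) / L[0][0] = -2.
  L[3][1] = (-6) / L[1][1] = -2.
  L[3][2] = (-1) / L[2][2] = -1.
Step 4: L[3][3] = √(16) = 4.

L[2][1] = 3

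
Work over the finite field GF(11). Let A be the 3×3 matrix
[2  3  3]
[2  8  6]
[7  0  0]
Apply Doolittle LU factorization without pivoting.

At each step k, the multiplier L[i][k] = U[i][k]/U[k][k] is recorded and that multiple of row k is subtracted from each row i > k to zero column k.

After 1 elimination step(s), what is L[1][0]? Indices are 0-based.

L[1][0] = 1

Step 1: pivot at (0,0) is 2.
  row1 ← row1 − (1)·row0  ⇒  L[1][0]=1, U row1=(0, 5, 3)
  row2 ← row2 − (9)·row0  ⇒  L[2][0]=9, U row2=(0, 6, 6)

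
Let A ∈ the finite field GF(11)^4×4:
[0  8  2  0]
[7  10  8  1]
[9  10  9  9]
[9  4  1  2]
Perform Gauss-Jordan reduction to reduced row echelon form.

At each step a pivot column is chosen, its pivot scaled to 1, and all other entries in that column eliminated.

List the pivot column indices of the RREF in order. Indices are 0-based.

pivot columns: 0, 1, 2, 3

[1] R0 <-> R1
[1] R0 /= 7  ⇒  (1, 3, 9, 8)
     R2 -= 9·R0  ⇒  (0, 5, 5, 3)
     R3 -= 9·R0  ⇒  (0, 10, 8, 7)
[2] R1 /= 8  ⇒  (0, 1, 3, 0)
     R0 -= 3·R1  ⇒  (1, 0, 0, 8)
     R2 -= 5·R1  ⇒  (0, 0, 1, 3)
     R3 -= 10·R1  ⇒  (0, 0, 0, 7)
[3] R2 /= 1  ⇒  (0, 0, 1, 3)
     R1 -= 3·R2  ⇒  (0, 1, 0, 2)
[4] R3 /= 7  ⇒  (0, 0, 0, 1)
     R0 -= 8·R3  ⇒  (1, 0, 0, 0)
     R1 -= 2·R3  ⇒  (0, 1, 0, 0)
     R2 -= 3·R3  ⇒  (0, 0, 1, 0)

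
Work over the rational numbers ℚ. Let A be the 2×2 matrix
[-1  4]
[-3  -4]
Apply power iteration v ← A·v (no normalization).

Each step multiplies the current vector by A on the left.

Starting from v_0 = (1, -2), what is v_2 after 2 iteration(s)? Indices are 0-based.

v_2 = (29, 7)

v_0 = (1, -2).
v_1 = A·v_0 = (-9, 5).
v_2 = A·v_1 = (29, 7).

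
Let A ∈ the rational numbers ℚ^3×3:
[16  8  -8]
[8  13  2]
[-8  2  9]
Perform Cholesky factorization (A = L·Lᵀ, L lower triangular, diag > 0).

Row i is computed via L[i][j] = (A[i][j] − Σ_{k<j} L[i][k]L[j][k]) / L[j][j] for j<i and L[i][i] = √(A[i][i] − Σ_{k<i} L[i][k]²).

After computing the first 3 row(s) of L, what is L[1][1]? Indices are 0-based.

L[1][1] = 3

Step 1: L[0][0] = √(16) = 4.
  L[1][0] = (8) / L[0][0] = 2.
Step 2: L[1][1] = √(9) = 3.
  L[2][0] = (-8) / L[0][0] = -2.
  L[2][1] = (6) / L[1][1] = 2.
Step 3: L[2][2] = √(1) = 1.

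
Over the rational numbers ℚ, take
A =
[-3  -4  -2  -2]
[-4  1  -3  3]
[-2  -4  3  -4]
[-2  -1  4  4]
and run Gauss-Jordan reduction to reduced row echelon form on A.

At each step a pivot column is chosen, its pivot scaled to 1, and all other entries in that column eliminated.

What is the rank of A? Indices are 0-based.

rank = 4

pivot(0,0)=-3: scale R0 → (1, 4/3, 2/3, 2/3)
  clear (1,0): R1 −= (-4)R0 → (0, 19/3, -1/3, 17/3)
  clear (2,0): R2 −= (-2)R0 → (0, -4/3, 13/3, -8/3)
  clear (3,0): R3 −= (-2)R0 → (0, 5/3, 16/3, 16/3)
pivot(1,1)=19/3: scale R1 → (0, 1, -1/19, 17/19)
  clear (0,1): R0 −= (4/3)R1 → (1, 0, 14/19, -10/19)
  clear (2,1): R2 −= (-4/3)R1 → (0, 0, 81/19, -28/19)
  clear (3,1): R3 −= (5/3)R1 → (0, 0, 103/19, 73/19)
pivot(2,2)=81/19: scale R2 → (0, 0, 1, -28/81)
  clear (0,2): R0 −= (14/19)R2 → (1, 0, 0, -22/81)
  clear (1,2): R1 −= (-1/19)R2 → (0, 1, 0, 71/81)
  clear (3,2): R3 −= (103/19)R2 → (0, 0, 0, 463/81)
pivot(3,3)=463/81: scale R3 → (0, 0, 0, 1)
  clear (0,3): R0 −= (-22/81)R3 → (1, 0, 0, 0)
  clear (1,3): R1 −= (71/81)R3 → (0, 1, 0, 0)
  clear (2,3): R2 −= (-28/81)R3 → (0, 0, 1, 0)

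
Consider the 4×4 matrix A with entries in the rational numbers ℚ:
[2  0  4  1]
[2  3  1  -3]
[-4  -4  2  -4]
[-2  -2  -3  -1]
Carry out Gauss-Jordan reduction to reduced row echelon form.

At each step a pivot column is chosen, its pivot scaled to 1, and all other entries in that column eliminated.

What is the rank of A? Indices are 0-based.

rank = 4

[1] R0 /= 2  ⇒  (1, 0, 2, 1/2)
     R1 -= 2·R0  ⇒  (0, 3, -3, -4)
     R2 -= -4·R0  ⇒  (0, -4, 10, -2)
     R3 -= -2·R0  ⇒  (0, -2, 1, 0)
[2] R1 /= 3  ⇒  (0, 1, -1, -4/3)
     R2 -= -4·R1  ⇒  (0, 0, 6, -22/3)
     R3 -= -2·R1  ⇒  (0, 0, -1, -8/3)
[3] R2 /= 6  ⇒  (0, 0, 1, -11/9)
     R0 -= 2·R2  ⇒  (1, 0, 0, 53/18)
     R1 -= -1·R2  ⇒  (0, 1, 0, -23/9)
     R3 -= -1·R2  ⇒  (0, 0, 0, -35/9)
[4] R3 /= -35/9  ⇒  (0, 0, 0, 1)
     R0 -= 53/18·R3  ⇒  (1, 0, 0, 0)
     R1 -= -23/9·R3  ⇒  (0, 1, 0, 0)
     R2 -= -11/9·R3  ⇒  (0, 0, 1, 0)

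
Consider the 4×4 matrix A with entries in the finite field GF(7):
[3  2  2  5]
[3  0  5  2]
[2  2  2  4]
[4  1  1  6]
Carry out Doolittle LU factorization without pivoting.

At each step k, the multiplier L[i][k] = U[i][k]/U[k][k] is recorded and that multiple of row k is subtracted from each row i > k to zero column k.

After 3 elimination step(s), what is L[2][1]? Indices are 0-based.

L[2][1] = 2

k=0: U[0][0]=3
  eliminate (1,0): mult=1, new row 1: (0, 5, 3, 4); set L[1][0]=1
  eliminate (2,0): mult=3, new row 2: (0, 3, 3, 3); set L[2][0]=3
  eliminate (3,0): mult=6, new row 3: (0, 3, 3, 4); set L[3][0]=6
k=1: U[1][1]=5
  eliminate (2,1): mult=2, new row 2: (0, 0, 4, 2); set L[2][1]=2
  eliminate (3,1): mult=2, new row 3: (0, 0, 4, 3); set L[3][1]=2
k=2: U[2][2]=4
  eliminate (3,2): mult=1, new row 3: (0, 0, 0, 1); set L[3][2]=1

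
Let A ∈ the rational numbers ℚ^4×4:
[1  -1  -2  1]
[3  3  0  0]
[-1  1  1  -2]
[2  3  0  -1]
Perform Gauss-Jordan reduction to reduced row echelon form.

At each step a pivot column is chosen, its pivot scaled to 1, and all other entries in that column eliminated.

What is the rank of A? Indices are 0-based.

pivot(0,0)=1: scale R0 → (1, -1, -2, 1)
  clear (1,0): R1 −= (3)R0 → (0, 6, 6, -3)
  clear (2,0): R2 −= (-1)R0 → (0, 0, -1, -1)
  clear (3,0): R3 −= (2)R0 → (0, 5, 4, -3)
pivot(1,1)=6: scale R1 → (0, 1, 1, -1/2)
  clear (0,1): R0 −= (-1)R1 → (1, 0, -1, 1/2)
  clear (3,1): R3 −= (5)R1 → (0, 0, -1, -1/2)
pivot(2,2)=-1: scale R2 → (0, 0, 1, 1)
  clear (0,2): R0 −= (-1)R2 → (1, 0, 0, 3/2)
  clear (1,2): R1 −= (1)R2 → (0, 1, 0, -3/2)
  clear (3,2): R3 −= (-1)R2 → (0, 0, 0, 1/2)
pivot(3,3)=1/2: scale R3 → (0, 0, 0, 1)
  clear (0,3): R0 −= (3/2)R3 → (1, 0, 0, 0)
  clear (1,3): R1 −= (-3/2)R3 → (0, 1, 0, 0)
  clear (2,3): R2 −= (1)R3 → (0, 0, 1, 0)

rank = 4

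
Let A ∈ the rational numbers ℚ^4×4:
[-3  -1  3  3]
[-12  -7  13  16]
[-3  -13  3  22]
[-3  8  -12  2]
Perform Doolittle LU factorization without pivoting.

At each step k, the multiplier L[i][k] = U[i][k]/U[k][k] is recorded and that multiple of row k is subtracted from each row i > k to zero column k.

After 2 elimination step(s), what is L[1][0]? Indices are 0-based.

L[1][0] = 4

[col 0] pivot -3
  R1 -= 4*R0 → (0, -3, 1, 4)  (L[1][0] := 4)
  R2 -= 1*R0 → (0, -12, 0, 19)  (L[2][0] := 1)
  R3 -= 1*R0 → (0, 9, -15, -1)  (L[3][0] := 1)
[col 1] pivot -3
  R2 -= 4*R1 → (0, 0, -4, 3)  (L[2][1] := 4)
  R3 -= -3*R1 → (0, 0, -12, 11)  (L[3][1] := -3)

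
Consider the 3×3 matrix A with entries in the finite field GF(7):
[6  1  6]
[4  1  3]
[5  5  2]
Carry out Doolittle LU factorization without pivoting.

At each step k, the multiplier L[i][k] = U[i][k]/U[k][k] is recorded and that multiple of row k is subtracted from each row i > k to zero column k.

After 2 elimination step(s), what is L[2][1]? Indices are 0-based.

[col 0] pivot 6
  R1 -= 3*R0 → (0, 5, 6)  (L[1][0] := 3)
  R2 -= 2*R0 → (0, 3, 4)  (L[2][0] := 2)
[col 1] pivot 5
  R2 -= 2*R1 → (0, 0, 6)  (L[2][1] := 2)

L[2][1] = 2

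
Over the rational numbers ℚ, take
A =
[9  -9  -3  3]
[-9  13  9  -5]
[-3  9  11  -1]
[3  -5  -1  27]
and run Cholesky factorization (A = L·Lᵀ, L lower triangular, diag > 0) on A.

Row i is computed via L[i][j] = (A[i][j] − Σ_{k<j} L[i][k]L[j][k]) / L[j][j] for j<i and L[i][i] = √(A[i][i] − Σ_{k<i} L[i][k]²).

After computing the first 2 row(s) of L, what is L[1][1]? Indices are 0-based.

L[1][1] = 2

Step 1: L[0][0] = √(9) = 3.
  L[1][0] = (-9) / L[0][0] = -3.
Step 2: L[1][1] = √(4) = 2.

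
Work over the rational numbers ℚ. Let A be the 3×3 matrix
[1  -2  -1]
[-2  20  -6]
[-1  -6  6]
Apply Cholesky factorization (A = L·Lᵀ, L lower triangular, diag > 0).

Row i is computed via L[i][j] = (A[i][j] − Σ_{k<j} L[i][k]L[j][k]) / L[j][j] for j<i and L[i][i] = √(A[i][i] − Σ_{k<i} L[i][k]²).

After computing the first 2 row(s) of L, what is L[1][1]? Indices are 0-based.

Step 1: L[0][0] = √(1) = 1.
  L[1][0] = (-2) / L[0][0] = -2.
Step 2: L[1][1] = √(16) = 4.

L[1][1] = 4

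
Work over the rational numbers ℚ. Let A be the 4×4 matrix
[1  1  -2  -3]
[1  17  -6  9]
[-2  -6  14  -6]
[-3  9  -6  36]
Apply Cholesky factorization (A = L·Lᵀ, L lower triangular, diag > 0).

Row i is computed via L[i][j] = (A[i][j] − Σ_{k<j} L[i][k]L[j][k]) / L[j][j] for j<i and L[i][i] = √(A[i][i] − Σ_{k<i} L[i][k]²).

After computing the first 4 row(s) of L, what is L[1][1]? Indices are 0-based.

Step 1: L[0][0] = √(1) = 1.
  L[1][0] = (1) / L[0][0] = 1.
Step 2: L[1][1] = √(16) = 4.
  L[2][0] = (-2) / L[0][0] = -2.
  L[2][1] = (-4) / L[1][1] = -1.
Step 3: L[2][2] = √(9) = 3.
  L[3][0] = (-3) / L[0][0] = -3.
  L[3][1] = (12) / L[1][1] = 3.
  L[3][2] = (-9) / L[2][2] = -3.
Step 4: L[3][3] = √(9) = 3.

L[1][1] = 4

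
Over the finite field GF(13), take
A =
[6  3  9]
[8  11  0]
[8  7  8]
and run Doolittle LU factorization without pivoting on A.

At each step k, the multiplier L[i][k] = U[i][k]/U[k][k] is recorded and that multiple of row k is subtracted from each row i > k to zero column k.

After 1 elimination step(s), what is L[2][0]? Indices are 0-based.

L[2][0] = 10

Step 1: pivot at (0,0) is 6.
  row1 ← row1 − (10)·row0  ⇒  L[1][0]=10, U row1=(0, 7, 1)
  row2 ← row2 − (10)·row0  ⇒  L[2][0]=10, U row2=(0, 3, 9)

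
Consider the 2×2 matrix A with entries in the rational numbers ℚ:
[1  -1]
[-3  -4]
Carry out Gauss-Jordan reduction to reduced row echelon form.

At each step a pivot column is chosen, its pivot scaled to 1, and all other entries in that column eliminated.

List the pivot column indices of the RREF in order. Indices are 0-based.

step 1: normalize row 0 (÷1) = (1, -1)
  row 1: subtract -3×row0 = (0, -7)
step 2: normalize row 1 (÷-7) = (0, 1)
  row 0: subtract -1×row1 = (1, 0)

pivot columns: 0, 1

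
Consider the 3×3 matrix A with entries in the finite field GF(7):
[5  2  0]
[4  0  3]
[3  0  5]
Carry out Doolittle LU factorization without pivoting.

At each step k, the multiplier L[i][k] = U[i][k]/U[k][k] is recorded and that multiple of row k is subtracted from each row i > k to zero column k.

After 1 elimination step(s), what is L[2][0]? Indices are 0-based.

Step 1: pivot at (0,0) is 5.
  row1 ← row1 − (5)·row0  ⇒  L[1][0]=5, U row1=(0, 4, 3)
  row2 ← row2 − (2)·row0  ⇒  L[2][0]=2, U row2=(0, 3, 5)

L[2][0] = 2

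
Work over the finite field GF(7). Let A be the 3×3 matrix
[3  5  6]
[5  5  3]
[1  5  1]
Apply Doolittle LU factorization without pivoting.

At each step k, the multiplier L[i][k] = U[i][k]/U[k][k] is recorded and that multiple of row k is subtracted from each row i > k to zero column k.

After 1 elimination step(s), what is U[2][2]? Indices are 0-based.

k=0: U[0][0]=3
  eliminate (1,0): mult=4, new row 1: (0, 6, 0); set L[1][0]=4
  eliminate (2,0): mult=5, new row 2: (0, 1, 6); set L[2][0]=5

U[2][2] = 6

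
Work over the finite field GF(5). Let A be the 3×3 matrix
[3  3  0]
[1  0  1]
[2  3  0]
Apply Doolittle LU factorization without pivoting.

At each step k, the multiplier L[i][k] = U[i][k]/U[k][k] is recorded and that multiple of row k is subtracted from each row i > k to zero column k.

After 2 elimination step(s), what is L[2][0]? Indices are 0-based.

L[2][0] = 4

[col 0] pivot 3
  R1 -= 2*R0 → (0, 4, 1)  (L[1][0] := 2)
  R2 -= 4*R0 → (0, 1, 0)  (L[2][0] := 4)
[col 1] pivot 4
  R2 -= 4*R1 → (0, 0, 1)  (L[2][1] := 4)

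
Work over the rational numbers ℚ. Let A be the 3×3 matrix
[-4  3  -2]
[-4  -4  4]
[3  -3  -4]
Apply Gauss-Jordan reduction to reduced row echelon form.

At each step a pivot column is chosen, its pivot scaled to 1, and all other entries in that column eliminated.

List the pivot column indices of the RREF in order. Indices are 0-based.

pivot columns: 0, 1, 2

step 1: normalize row 0 (÷-4) = (1, -3/4, 1/2)
  row 1: subtract -4×row0 = (0, -7, 6)
  row 2: subtract 3×row0 = (0, -3/4, -11/2)
step 2: normalize row 1 (÷-7) = (0, 1, -6/7)
  row 0: subtract -3/4×row1 = (1, 0, -1/7)
  row 2: subtract -3/4×row1 = (0, 0, -43/7)
step 3: normalize row 2 (÷-43/7) = (0, 0, 1)
  row 0: subtract -1/7×row2 = (1, 0, 0)
  row 1: subtract -6/7×row2 = (0, 1, 0)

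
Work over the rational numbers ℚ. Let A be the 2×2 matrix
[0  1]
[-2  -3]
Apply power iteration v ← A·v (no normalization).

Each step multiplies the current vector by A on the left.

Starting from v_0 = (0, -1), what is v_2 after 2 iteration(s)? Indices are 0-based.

v_2 = (3, -7)

v_0 = (0, -1).
v_1 = A·v_0 = (-1, 3).
v_2 = A·v_1 = (3, -7).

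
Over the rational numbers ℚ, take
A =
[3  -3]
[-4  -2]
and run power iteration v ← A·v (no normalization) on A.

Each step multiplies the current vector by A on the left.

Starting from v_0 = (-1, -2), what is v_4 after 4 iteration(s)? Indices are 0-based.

v_0 = (-1, -2).
v_1 = A·v_0 = (3, 8).
v_2 = A·v_1 = (-15, -28).
v_3 = A·v_2 = (39, 116).
v_4 = A·v_3 = (-231, -388).

v_4 = (-231, -388)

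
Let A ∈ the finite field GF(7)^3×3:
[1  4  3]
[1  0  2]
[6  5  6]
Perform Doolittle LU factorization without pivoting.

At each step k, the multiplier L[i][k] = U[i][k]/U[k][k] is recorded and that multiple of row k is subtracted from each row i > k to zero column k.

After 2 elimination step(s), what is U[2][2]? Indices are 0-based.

U[2][2] = 5

[col 0] pivot 1
  R1 -= 1*R0 → (0, 3, 6)  (L[1][0] := 1)
  R2 -= 6*R0 → (0, 2, 2)  (L[2][0] := 6)
[col 1] pivot 3
  R2 -= 3*R1 → (0, 0, 5)  (L[2][1] := 3)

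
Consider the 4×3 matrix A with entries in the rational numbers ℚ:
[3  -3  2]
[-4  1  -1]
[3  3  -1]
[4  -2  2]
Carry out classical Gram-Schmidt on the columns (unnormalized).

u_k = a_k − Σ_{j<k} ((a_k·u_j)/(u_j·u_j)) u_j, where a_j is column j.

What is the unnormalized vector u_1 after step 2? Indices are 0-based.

u_1 = (-57/25, 1/25, 93/25, -26/25)

Step 1: u_0 = a_0 = (3, -4, 3, 4).
Step 2: u_1 = a_1 − (-6/25)·u_0 = (-57/25, 1/25, 93/25, -26/25).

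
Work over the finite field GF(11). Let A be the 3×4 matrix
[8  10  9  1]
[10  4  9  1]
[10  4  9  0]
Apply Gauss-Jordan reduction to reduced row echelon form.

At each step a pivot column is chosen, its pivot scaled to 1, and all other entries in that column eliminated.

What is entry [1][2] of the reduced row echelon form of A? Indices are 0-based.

M[1][2] = 9

[1] R0 /= 8  ⇒  (1, 4, 8, 7)
     R1 -= 10·R0  ⇒  (0, 8, 6, 8)
     R2 -= 10·R0  ⇒  (0, 8, 6, 7)
[2] R1 /= 8  ⇒  (0, 1, 9, 1)
     R0 -= 4·R1  ⇒  (1, 0, 5, 3)
     R2 -= 8·R1  ⇒  (0, 0, 0, 10)
column 2 empty below row 2
[3] R2 /= 10  ⇒  (0, 0, 0, 1)
     R0 -= 3·R2  ⇒  (1, 0, 5, 0)
     R1 -= 1·R2  ⇒  (0, 1, 9, 0)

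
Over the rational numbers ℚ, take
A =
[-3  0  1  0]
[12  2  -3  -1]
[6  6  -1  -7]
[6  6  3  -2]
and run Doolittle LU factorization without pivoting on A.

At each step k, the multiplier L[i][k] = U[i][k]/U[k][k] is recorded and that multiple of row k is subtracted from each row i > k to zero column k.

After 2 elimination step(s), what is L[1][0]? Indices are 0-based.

[col 0] pivot -3
  R1 -= -4*R0 → (0, 2, 1, -1)  (L[1][0] := -4)
  R2 -= -2*R0 → (0, 6, 1, -7)  (L[2][0] := -2)
  R3 -= -2*R0 → (0, 6, 5, -2)  (L[3][0] := -2)
[col 1] pivot 2
  R2 -= 3*R1 → (0, 0, -2, -4)  (L[2][1] := 3)
  R3 -= 3*R1 → (0, 0, 2, 1)  (L[3][1] := 3)

L[1][0] = -4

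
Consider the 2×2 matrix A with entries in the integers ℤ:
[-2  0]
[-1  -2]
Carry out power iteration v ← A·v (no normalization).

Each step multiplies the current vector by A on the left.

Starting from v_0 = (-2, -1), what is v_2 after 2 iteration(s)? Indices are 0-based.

v_2 = (-8, -12)

v_0 = (-2, -1).
v_1 = A·v_0 = (4, 4).
v_2 = A·v_1 = (-8, -12).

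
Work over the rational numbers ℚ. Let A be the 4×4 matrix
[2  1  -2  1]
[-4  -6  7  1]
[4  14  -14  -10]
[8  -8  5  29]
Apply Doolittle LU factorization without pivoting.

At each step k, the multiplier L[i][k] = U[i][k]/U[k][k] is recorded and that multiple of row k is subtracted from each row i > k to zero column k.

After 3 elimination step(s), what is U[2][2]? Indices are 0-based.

U[2][2] = -1

Step 1: pivot at (0,0) is 2.
  row1 ← row1 − (-2)·row0  ⇒  L[1][0]=-2, U row1=(0, -4, 3, 3)
  row2 ← row2 − (2)·row0  ⇒  L[2][0]=2, U row2=(0, 12, -10, -12)
  row3 ← row3 − (4)·row0  ⇒  L[3][0]=4, U row3=(0, -12, 13, 25)
Step 2: pivot at (1,1) is -4.
  row2 ← row2 − (-3)·row1  ⇒  L[2][1]=-3, U row2=(0, 0, -1, -3)
  row3 ← row3 − (3)·row1  ⇒  L[3][1]=3, U row3=(0, 0, 4, 16)
Step 3: pivot at (2,2) is -1.
  row3 ← row3 − (-4)·row2  ⇒  L[3][2]=-4, U row3=(0, 0, 0, 4)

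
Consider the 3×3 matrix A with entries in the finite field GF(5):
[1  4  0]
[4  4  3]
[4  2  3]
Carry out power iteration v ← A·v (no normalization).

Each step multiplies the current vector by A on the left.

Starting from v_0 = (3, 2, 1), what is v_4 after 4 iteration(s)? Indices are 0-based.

v_4 = (0, 2, 2)

v_0 = (3, 2, 1).
v_1 = A·v_0 = (1, 3, 4).
v_2 = A·v_1 = (3, 3, 2).
v_3 = A·v_2 = (0, 0, 4).
v_4 = A·v_3 = (0, 2, 2).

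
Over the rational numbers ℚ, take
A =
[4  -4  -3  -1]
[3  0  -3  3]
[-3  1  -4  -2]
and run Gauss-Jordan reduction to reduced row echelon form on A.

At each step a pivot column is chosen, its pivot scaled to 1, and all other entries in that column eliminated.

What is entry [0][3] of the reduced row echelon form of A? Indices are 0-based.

step 1: normalize row 0 (÷4) = (1, -1, -3/4, -1/4)
  row 1: subtract 3×row0 = (0, 3, -3/4, 15/4)
  row 2: subtract -3×row0 = (0, -2, -25/4, -11/4)
step 2: normalize row 1 (÷3) = (0, 1, -1/4, 5/4)
  row 0: subtract -1×row1 = (1, 0, -1, 1)
  row 2: subtract -2×row1 = (0, 0, -27/4, -1/4)
step 3: normalize row 2 (÷-27/4) = (0, 0, 1, 1/27)
  row 0: subtract -1×row2 = (1, 0, 0, 28/27)
  row 1: subtract -1/4×row2 = (0, 1, 0, 34/27)

M[0][3] = 28/27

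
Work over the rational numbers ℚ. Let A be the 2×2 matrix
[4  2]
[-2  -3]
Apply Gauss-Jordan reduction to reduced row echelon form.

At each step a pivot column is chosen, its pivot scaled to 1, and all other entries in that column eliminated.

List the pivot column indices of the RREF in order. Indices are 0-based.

pivot columns: 0, 1

step 1: normalize row 0 (÷4) = (1, 1/2)
  row 1: subtract -2×row0 = (0, -2)
step 2: normalize row 1 (÷-2) = (0, 1)
  row 0: subtract 1/2×row1 = (1, 0)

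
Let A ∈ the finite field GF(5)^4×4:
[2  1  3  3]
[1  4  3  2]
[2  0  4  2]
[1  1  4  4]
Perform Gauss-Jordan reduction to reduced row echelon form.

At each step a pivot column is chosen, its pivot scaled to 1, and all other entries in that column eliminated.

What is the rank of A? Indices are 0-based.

[1] R0 /= 2  ⇒  (1, 3, 4, 4)
     R1 -= 1·R0  ⇒  (0, 1, 4, 3)
     R2 -= 2·R0  ⇒  (0, 4, 1, 4)
     R3 -= 1·R0  ⇒  (0, 3, 0, 0)
[2] R1 /= 1  ⇒  (0, 1, 4, 3)
     R0 -= 3·R1  ⇒  (1, 0, 2, 0)
     R2 -= 4·R1  ⇒  (0, 0, 0, 2)
     R3 -= 3·R1  ⇒  (0, 0, 3, 1)
[3] R2 <-> R3
[3] R2 /= 3  ⇒  (0, 0, 1, 2)
     R0 -= 2·R2  ⇒  (1, 0, 0, 1)
     R1 -= 4·R2  ⇒  (0, 1, 0, 0)
[4] R3 /= 2  ⇒  (0, 0, 0, 1)
     R0 -= 1·R3  ⇒  (1, 0, 0, 0)
     R2 -= 2·R3  ⇒  (0, 0, 1, 0)

rank = 4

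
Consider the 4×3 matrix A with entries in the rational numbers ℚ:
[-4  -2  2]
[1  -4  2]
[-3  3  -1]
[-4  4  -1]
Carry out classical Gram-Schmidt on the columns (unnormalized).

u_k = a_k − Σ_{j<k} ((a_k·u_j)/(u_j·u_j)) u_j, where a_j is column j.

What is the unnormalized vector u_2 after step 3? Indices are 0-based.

Step 1: u_0 = a_0 = (-4, 1, -3, -4).
Step 2: u_1 = a_1 − (-1/2)·u_0 = (-4, -7/2, 3/2, 2).
Step 3: u_2 = a_2 − (1/42)·u_0 − (-37/69)·u_1 = (-8/161, 16/161, -20/161, 27/161).

u_2 = (-8/161, 16/161, -20/161, 27/161)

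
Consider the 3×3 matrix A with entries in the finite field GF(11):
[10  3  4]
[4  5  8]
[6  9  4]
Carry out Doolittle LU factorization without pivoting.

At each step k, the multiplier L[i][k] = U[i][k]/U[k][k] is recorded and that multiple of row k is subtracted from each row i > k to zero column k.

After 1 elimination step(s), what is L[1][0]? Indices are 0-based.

L[1][0] = 7

k=0: U[0][0]=10
  eliminate (1,0): mult=7, new row 1: (0, 6, 2); set L[1][0]=7
  eliminate (2,0): mult=5, new row 2: (0, 5, 6); set L[2][0]=5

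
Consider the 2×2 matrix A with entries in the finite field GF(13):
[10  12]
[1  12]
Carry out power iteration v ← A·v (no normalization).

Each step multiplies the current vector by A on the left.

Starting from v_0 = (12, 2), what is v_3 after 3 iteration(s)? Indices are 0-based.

v_0 = (12, 2).
v_1 = A·v_0 = (1, 10).
v_2 = A·v_1 = (0, 4).
v_3 = A·v_2 = (9, 9).

v_3 = (9, 9)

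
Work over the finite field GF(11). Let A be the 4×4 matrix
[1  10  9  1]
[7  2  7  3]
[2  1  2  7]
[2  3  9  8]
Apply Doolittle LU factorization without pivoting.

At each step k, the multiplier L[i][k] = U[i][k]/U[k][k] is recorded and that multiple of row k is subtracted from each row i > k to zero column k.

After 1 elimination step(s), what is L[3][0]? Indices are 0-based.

k=0: U[0][0]=1
  eliminate (1,0): mult=7, new row 1: (0, 9, 10, 7); set L[1][0]=7
  eliminate (2,0): mult=2, new row 2: (0, 3, 6, 5); set L[2][0]=2
  eliminate (3,0): mult=2, new row 3: (0, 5, 2, 6); set L[3][0]=2

L[3][0] = 2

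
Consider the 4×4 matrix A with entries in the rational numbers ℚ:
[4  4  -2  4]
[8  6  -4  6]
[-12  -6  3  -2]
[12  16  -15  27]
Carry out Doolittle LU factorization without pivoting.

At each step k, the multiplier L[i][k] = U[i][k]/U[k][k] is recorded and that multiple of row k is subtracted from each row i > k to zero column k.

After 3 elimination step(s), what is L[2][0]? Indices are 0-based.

L[2][0] = -3

[col 0] pivot 4
  R1 -= 2*R0 → (0, -2, 0, -2)  (L[1][0] := 2)
  R2 -= -3*R0 → (0, 6, -3, 10)  (L[2][0] := -3)
  R3 -= 3*R0 → (0, 4, -9, 15)  (L[3][0] := 3)
[col 1] pivot -2
  R2 -= -3*R1 → (0, 0, -3, 4)  (L[2][1] := -3)
  R3 -= -2*R1 → (0, 0, -9, 11)  (L[3][1] := -2)
[col 2] pivot -3
  R3 -= 3*R2 → (0, 0, 0, -1)  (L[3][2] := 3)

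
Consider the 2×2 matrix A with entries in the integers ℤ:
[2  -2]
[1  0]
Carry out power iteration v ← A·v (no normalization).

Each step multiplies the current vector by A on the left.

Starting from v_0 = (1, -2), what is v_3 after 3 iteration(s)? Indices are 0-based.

v_0 = (1, -2).
v_1 = A·v_0 = (6, 1).
v_2 = A·v_1 = (10, 6).
v_3 = A·v_2 = (8, 10).

v_3 = (8, 10)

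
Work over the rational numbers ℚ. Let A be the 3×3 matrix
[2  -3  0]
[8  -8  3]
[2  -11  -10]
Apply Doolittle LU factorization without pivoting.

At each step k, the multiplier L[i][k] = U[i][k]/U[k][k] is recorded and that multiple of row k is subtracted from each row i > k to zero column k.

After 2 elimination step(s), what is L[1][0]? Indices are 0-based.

L[1][0] = 4

k=0: U[0][0]=2
  eliminate (1,0): mult=4, new row 1: (0, 4, 3); set L[1][0]=4
  eliminate (2,0): mult=1, new row 2: (0, -8, -10); set L[2][0]=1
k=1: U[1][1]=4
  eliminate (2,1): mult=-2, new row 2: (0, 0, -4); set L[2][1]=-2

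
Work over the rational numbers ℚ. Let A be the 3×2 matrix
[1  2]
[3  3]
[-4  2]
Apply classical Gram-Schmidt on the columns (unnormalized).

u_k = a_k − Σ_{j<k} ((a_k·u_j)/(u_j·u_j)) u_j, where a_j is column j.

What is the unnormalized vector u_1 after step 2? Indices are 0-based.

Step 1: u_0 = a_0 = (1, 3, -4).
Step 2: u_1 = a_1 − (3/26)·u_0 = (49/26, 69/26, 32/13).

u_1 = (49/26, 69/26, 32/13)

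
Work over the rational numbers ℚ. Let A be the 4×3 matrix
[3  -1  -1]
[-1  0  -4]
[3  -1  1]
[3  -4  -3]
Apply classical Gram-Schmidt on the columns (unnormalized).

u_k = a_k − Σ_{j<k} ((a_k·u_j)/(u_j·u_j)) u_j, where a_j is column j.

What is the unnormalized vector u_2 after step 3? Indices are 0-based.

u_2 = (-26/15, -33/10, 4/15, 11/30)

Step 1: u_0 = a_0 = (3, -1, 3, 3).
Step 2: u_1 = a_1 − (-9/14)·u_0 = (13/14, -9/14, 13/14, -29/14).
Step 3: u_2 = a_2 − (-5/28)·u_0 − (41/30)·u_1 = (-26/15, -33/10, 4/15, 11/30).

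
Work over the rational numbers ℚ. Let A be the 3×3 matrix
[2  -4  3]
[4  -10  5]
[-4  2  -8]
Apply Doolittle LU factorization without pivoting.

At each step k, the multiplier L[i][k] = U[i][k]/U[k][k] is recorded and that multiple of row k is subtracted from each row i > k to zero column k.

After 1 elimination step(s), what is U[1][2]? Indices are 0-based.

Step 1: pivot at (0,0) is 2.
  row1 ← row1 − (2)·row0  ⇒  L[1][0]=2, U row1=(0, -2, -1)
  row2 ← row2 − (-2)·row0  ⇒  L[2][0]=-2, U row2=(0, -6, -2)

U[1][2] = -1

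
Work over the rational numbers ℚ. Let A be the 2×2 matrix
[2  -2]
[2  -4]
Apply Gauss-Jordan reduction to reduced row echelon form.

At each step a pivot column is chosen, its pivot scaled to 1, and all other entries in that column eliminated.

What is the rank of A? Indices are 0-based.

rank = 2

pivot(0,0)=2: scale R0 → (1, -1)
  clear (1,0): R1 −= (2)R0 → (0, -2)
pivot(1,1)=-2: scale R1 → (0, 1)
  clear (0,1): R0 −= (-1)R1 → (1, 0)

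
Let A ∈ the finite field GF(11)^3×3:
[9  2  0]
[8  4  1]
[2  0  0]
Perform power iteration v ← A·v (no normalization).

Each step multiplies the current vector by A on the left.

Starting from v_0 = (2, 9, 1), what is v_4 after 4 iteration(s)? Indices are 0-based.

v_0 = (2, 9, 1).
v_1 = A·v_0 = (3, 9, 4).
v_2 = A·v_1 = (1, 9, 6).
v_3 = A·v_2 = (5, 6, 2).
v_4 = A·v_3 = (2, 0, 10).

v_4 = (2, 0, 10)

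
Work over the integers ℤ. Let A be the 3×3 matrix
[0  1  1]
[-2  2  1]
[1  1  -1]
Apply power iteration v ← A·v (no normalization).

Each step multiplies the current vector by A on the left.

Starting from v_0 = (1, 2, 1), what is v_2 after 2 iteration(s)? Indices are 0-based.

v_0 = (1, 2, 1).
v_1 = A·v_0 = (3, 3, 2).
v_2 = A·v_1 = (5, 2, 4).

v_2 = (5, 2, 4)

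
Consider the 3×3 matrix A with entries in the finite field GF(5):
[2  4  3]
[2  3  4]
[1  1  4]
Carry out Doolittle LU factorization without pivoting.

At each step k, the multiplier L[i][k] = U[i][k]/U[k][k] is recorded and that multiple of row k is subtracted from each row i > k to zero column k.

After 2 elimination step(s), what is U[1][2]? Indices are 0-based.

k=0: U[0][0]=2
  eliminate (1,0): mult=1, new row 1: (0, 4, 1); set L[1][0]=1
  eliminate (2,0): mult=3, new row 2: (0, 4, 0); set L[2][0]=3
k=1: U[1][1]=4
  eliminate (2,1): mult=1, new row 2: (0, 0, 4); set L[2][1]=1

U[1][2] = 1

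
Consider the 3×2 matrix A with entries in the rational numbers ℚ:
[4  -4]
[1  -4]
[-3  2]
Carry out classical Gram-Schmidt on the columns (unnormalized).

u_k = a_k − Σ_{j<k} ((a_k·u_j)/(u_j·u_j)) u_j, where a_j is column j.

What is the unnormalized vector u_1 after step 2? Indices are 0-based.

Step 1: u_0 = a_0 = (4, 1, -3).
Step 2: u_1 = a_1 − (-1)·u_0 = (0, -3, -1).

u_1 = (0, -3, -1)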